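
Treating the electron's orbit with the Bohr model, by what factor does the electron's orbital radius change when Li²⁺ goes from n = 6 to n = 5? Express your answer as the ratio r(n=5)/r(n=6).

25/36

r ∝ Z^-1 · n^2; with Z fixed, r ∝ n^2.
r(n=5)/r(n=6) = (5/6)^2 = 25/36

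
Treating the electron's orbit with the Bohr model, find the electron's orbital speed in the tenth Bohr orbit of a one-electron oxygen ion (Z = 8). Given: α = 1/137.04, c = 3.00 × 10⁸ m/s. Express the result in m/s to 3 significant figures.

v_n = Zαc/n = 8 × 0.00730 × 3.00 × 10⁸ / 10
    = 1.75 × 10⁶ m/s

1.75 × 10⁶ m/s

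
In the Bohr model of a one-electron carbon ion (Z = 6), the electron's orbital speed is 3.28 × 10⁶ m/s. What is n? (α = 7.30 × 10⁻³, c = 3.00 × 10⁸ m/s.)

4

v_n = Zαc/n ⇒ n = Zαc/v = 6 × 0.00730 × 3.00 × 10⁸ / 3.28 × 10⁶ ≈ 4.01
n = 4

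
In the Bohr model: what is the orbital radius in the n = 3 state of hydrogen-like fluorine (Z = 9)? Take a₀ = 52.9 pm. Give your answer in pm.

r_n = n²a₀/Z = 3² × 52.9 / 9
    = 9 × 52.9 / 9 = 52.9 pm

52.9 pm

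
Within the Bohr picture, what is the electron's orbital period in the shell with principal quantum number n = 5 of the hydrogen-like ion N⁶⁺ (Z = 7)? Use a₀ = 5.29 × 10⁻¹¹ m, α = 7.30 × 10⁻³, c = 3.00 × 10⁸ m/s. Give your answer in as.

r = n²a₀/Z = 5²·5.29 × 10⁻¹¹/7 = 1.89 × 10⁻¹⁰ m
v = Zαc/n = 7·0.00730·3.00 × 10⁸/5 = 3.07 × 10⁶ m/s
T = 2πr/v = 3.87 × 10⁻¹⁶ s = 387 as

387 as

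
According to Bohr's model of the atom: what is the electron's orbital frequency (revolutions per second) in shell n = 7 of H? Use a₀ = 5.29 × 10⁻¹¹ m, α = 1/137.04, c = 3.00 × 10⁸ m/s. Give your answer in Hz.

r = n²a₀/Z = 2.59 × 10⁻⁹ m, v = Zαc/n = 3.13 × 10⁵ m/s
f = v/(2πr) = 1.92 × 10¹³ Hz

1.92 × 10¹³ Hz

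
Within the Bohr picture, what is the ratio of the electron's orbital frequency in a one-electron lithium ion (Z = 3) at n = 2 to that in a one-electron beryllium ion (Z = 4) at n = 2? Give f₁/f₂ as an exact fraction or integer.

9/16

f ∝ Z^2 · n^-3
f₁/f₂ = (3/4)^2 · (2/2)^-3 = 9/16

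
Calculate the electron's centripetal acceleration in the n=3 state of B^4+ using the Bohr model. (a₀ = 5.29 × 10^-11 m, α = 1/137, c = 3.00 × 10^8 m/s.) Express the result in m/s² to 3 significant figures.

1.40 × 10^23 m/s²

r = n²a₀/Z = 9.52 × 10^-11 m, v = Zαc/n = 3.65 × 10^6 m/s
a = v²/r = (3.65 × 10^6)² / 9.52 × 10^-11 = 1.40 × 10^23 m/s²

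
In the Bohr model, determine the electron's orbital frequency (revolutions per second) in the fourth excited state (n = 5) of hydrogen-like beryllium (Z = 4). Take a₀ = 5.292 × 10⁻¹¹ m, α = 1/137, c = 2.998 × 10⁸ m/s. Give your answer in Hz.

8.424 × 10¹⁴ Hz

r = n²a₀/Z = 3.308 × 10⁻¹⁰ m, v = Zαc/n = 1.751 × 10⁶ m/s
f = v/(2πr) = 8.424 × 10¹⁴ Hz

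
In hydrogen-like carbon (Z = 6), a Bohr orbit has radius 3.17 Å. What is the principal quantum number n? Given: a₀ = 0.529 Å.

r_n = n²a₀/Z ⇒ n² = rZ/a₀ = 3.17 × 6 / 0.529 ≈ 35.95
n = 6

6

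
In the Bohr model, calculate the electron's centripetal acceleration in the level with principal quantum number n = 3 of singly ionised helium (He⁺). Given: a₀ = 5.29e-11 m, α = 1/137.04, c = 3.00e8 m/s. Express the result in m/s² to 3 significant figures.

r = n²a₀/Z = 2.38e-10 m, v = Zαc/n = 1.46e6 m/s
a = v²/r = (1.46e6)² / 2.38e-10 = 8.95e21 m/s²

8.95e21 m/s²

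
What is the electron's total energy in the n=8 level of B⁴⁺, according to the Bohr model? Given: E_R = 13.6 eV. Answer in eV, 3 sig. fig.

E_n = −E_R·Z²/n² = −13.6 × 5²/8² = -5.31 eV

-5.31 eV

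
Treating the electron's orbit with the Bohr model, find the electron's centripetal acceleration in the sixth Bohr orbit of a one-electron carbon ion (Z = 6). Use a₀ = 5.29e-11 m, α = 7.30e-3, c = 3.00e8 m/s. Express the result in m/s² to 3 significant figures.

r = n²a₀/Z = 3.17e-10 m, v = Zαc/n = 2.19e6 m/s
a = v²/r = (2.19e6)² / 3.17e-10 = 1.51e22 m/s²

1.51e22 m/s²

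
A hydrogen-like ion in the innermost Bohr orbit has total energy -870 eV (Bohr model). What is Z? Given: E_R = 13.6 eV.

8

E_n = −E_R Z²/n² ⇒ Z² = −E_n n²/E_R = 870 × 1² / 13.6 ≈ 63.97
Z = 8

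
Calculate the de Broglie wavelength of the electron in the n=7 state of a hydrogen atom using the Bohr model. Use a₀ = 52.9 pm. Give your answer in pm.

The Bohr quantisation condition is nλ = 2πr_n.
r_n = n²a₀/Z = 2590 pm
λ = 2πr_n/n = 2π·2590/7 = 2330 pm

2330 pm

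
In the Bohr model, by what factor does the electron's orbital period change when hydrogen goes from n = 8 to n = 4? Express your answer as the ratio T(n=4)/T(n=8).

1/8

T ∝ Z^-2 · n^3; with Z fixed, T ∝ n^3.
T(n=4)/T(n=8) = (4/8)^3 = 1/8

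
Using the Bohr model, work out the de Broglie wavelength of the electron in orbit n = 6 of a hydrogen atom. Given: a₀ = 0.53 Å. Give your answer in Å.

The Bohr quantisation condition is nλ = 2πr_n.
r_n = n²a₀/Z = 19 Å
λ = 2πr_n/n = 2π·19/6 = 20 Å

20 Å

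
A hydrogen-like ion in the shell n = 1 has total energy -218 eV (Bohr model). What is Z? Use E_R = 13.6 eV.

E_n = −E_R Z²/n² ⇒ Z² = −E_n n²/E_R = 218 × 1² / 13.6 ≈ 16.03
Z = 4

4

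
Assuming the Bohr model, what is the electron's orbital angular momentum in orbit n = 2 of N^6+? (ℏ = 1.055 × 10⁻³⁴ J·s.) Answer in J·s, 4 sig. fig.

L_n = nℏ = 2 × 1.055 × 10⁻³⁴ = 2.110 × 10⁻³⁴ J·s

2.110 × 10⁻³⁴ J·s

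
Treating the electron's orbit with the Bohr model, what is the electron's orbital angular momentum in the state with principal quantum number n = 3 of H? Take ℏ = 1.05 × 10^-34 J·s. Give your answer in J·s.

L_n = nℏ = 3 × 1.05 × 10^-34 = 3.15 × 10^-34 J·s

3.15 × 10^-34 J·s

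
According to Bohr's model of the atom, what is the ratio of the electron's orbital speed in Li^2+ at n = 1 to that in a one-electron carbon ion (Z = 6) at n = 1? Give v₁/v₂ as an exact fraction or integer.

v ∝ Z^1 · n^-1
v₁/v₂ = (3/6)^1 · (1/1)^-1 = 1/2

1/2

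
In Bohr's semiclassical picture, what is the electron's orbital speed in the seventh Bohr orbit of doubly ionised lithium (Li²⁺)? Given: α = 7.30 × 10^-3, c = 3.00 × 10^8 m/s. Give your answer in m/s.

9.39 × 10^5 m/s

v_n = Zαc/n = 3 × 0.00730 × 3.00 × 10^8 / 7
    = 9.39 × 10^5 m/s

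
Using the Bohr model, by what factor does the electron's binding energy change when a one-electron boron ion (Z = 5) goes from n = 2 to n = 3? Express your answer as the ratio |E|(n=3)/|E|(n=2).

4/9

|E| ∝ Z^2 · n^-2; with Z fixed, |E| ∝ n^-2.
|E|(n=3)/|E|(n=2) = (3/2)^-2 = 4/9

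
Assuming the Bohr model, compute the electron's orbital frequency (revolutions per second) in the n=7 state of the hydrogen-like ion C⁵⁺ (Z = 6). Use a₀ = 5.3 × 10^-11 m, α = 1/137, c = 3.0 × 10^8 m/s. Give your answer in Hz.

6.9 × 10^14 Hz

r = n²a₀/Z = 4.3 × 10^-10 m, v = Zαc/n = 1.9 × 10^6 m/s
f = v/(2πr) = 6.9 × 10^14 Hz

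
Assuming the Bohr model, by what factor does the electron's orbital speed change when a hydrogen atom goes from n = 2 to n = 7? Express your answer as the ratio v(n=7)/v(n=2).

v ∝ Z^1 · n^-1; with Z fixed, v ∝ n^-1.
v(n=7)/v(n=2) = (7/2)^-1 = 2/7

2/7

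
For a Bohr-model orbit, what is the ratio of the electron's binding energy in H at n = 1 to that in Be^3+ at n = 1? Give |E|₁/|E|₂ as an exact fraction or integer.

|E| ∝ Z^2 · n^-2
|E|₁/|E|₂ = (1/4)^2 · (1/1)^-2 = 1/16

1/16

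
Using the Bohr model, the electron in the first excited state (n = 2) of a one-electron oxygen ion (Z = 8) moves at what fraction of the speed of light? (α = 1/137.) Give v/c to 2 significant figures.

v_n = Zαc/n, so v/c = Zα/n = 8 × 0.0073 / 2 = 0.029

0.029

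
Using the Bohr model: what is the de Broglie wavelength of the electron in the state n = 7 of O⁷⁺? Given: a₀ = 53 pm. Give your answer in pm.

290 pm

The Bohr quantisation condition is nλ = 2πr_n.
r_n = n²a₀/Z = 320 pm
λ = 2πr_n/n = 2π·320/7 = 290 pm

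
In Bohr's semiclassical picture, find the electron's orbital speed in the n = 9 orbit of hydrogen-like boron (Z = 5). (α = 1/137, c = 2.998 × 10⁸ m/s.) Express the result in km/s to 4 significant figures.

1216 km/s

v_n = Zαc/n = 5 × 0.007299 × 2.998 × 10⁸ / 9
    = 1216 km/s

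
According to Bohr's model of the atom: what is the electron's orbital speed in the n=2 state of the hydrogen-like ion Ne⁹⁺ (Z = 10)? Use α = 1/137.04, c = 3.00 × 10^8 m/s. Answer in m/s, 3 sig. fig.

1.09 × 10^7 m/s

v_n = Zαc/n = 10 × 0.00730 × 3.00 × 10^8 / 2
    = 1.09 × 10^7 m/s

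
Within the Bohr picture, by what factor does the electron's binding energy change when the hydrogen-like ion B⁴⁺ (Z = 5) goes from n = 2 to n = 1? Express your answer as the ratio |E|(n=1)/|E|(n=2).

|E| ∝ Z^2 · n^-2; with Z fixed, |E| ∝ n^-2.
|E|(n=1)/|E|(n=2) = (1/2)^-2 = 4

4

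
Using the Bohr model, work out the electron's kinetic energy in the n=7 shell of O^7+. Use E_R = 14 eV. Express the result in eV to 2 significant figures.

For a Coulomb orbit the virial theorem gives K = −E_n.
E_n = −E_R·Z²/n², so K = E_R·Z²/n² = 14 × 8²/7² = 18 eV

18 eV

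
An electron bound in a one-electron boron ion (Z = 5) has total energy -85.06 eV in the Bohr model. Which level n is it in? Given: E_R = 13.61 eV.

2

E_n = −E_R Z²/n² ⇒ n² = E_R Z²/(−E_n) = 13.61 × 5² / 85.06 ≈ 4.00
n = 2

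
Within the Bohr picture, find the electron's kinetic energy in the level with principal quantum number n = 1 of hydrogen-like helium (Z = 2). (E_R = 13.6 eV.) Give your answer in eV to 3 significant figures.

54.4 eV

For a Coulomb orbit the virial theorem gives K = −E_n.
E_n = −E_R·Z²/n², so K = E_R·Z²/n² = 13.6 × 2²/1² = 54.4 eV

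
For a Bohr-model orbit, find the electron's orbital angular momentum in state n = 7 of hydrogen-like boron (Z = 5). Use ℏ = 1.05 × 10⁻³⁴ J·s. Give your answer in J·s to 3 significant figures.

L_n = nℏ = 7 × 1.05 × 10⁻³⁴ = 7.35 × 10⁻³⁴ J·s

7.35 × 10⁻³⁴ J·s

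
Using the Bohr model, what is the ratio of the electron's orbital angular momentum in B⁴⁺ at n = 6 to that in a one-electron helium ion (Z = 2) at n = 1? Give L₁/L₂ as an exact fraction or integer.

L = nℏ is independent of Z.
L₁/L₂ = n₁/n₂ = 6/1 = 6

6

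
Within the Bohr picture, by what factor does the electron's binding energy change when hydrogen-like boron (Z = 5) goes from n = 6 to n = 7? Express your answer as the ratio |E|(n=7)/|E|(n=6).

|E| ∝ Z^2 · n^-2; with Z fixed, |E| ∝ n^-2.
|E|(n=7)/|E|(n=6) = (7/6)^-2 = 36/49

36/49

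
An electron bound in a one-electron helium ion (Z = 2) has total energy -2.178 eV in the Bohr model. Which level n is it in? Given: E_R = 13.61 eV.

E_n = −E_R Z²/n² ⇒ n² = E_R Z²/(−E_n) = 13.61 × 2² / 2.178 ≈ 25.00
n = 5

5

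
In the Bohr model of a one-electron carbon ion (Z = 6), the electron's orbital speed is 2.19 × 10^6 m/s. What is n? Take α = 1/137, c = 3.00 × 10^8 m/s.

v_n = Zαc/n ⇒ n = Zαc/v = 6 × 0.00730 × 3.00 × 10^8 / 2.19 × 10^6 ≈ 6.00
n = 6

6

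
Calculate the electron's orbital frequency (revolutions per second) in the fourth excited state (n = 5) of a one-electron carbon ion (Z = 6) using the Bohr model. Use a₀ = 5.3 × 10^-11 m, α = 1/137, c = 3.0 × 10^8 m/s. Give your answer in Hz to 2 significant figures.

r = n²a₀/Z = 2.2 × 10^-10 m, v = Zαc/n = 2.6 × 10^6 m/s
f = v/(2πr) = 1.9 × 10^15 Hz

1.9 × 10^15 Hz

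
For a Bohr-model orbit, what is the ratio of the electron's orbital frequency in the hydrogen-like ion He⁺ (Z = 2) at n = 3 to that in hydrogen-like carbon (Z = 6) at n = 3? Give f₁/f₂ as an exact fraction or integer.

1/9

f ∝ Z^2 · n^-3
f₁/f₂ = (2/6)^2 · (3/3)^-3 = 1/9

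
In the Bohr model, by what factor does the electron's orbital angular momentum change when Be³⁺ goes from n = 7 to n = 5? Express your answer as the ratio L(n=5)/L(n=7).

L = nℏ depends only on n, so L ∝ n.
L(n=5)/L(n=7) = (5/7)^1 = 5/7

5/7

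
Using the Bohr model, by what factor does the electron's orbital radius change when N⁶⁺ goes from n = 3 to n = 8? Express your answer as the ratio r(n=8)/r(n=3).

64/9

r ∝ Z^-1 · n^2; with Z fixed, r ∝ n^2.
r(n=8)/r(n=3) = (8/3)^2 = 64/9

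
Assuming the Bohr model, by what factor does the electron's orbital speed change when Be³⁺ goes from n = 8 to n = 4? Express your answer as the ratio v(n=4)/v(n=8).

2

v ∝ Z^1 · n^-1; with Z fixed, v ∝ n^-1.
v(n=4)/v(n=8) = (4/8)^-1 = 2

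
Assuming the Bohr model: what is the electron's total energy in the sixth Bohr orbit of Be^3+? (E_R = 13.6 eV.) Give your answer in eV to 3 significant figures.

-6.04 eV

E_n = −E_R·Z²/n² = −13.6 × 4²/6² = -6.04 eV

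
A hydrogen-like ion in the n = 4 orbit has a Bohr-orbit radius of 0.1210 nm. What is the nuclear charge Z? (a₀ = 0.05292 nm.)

r_n = n²a₀/Z ⇒ Z = n²a₀/r = 4² × 0.05292 / 0.1210 ≈ 7.00
Z = 7

7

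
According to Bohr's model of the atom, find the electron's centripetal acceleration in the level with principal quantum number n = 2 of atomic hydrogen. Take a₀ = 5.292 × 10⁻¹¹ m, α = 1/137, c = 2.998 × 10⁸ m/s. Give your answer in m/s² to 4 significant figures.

r = n²a₀/Z = 2.117 × 10⁻¹⁰ m, v = Zαc/n = 1.094 × 10⁶ m/s
a = v²/r = (1.094 × 10⁶)² / 2.117 × 10⁻¹⁰ = 5.656 × 10²¹ m/s²

5.656 × 10²¹ m/s²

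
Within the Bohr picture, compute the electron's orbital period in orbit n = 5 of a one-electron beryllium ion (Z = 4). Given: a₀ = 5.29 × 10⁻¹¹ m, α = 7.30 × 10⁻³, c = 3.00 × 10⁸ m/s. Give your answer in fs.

1.19 fs

r = n²a₀/Z = 5²·5.29 × 10⁻¹¹/4 = 3.31 × 10⁻¹⁰ m
v = Zαc/n = 4·0.00730·3.00 × 10⁸/5 = 1.75 × 10⁶ m/s
T = 2πr/v = 1.19 × 10⁻¹⁵ s = 1.19 fs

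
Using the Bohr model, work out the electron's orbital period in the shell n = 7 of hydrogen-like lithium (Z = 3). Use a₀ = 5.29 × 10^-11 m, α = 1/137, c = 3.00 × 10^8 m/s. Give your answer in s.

5.78 × 10^-15 s

r = n²a₀/Z = 7²·5.29 × 10^-11/3 = 8.64 × 10^-10 m
v = Zαc/n = 3·0.00730·3.00 × 10^8/7 = 9.38 × 10^5 m/s
T = 2πr/v = 5.78 × 10^-15 s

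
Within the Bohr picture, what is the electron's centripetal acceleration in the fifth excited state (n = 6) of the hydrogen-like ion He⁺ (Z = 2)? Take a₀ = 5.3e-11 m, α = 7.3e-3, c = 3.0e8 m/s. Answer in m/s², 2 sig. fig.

5.6e20 m/s²

r = n²a₀/Z = 9.5e-10 m, v = Zαc/n = 7.3e5 m/s
a = v²/r = (7.3e5)² / 9.5e-10 = 5.6e20 m/s²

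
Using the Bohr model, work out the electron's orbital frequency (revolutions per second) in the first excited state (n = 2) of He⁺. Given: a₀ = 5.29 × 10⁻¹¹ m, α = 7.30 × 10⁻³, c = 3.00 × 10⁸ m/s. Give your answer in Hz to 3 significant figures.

3.29 × 10¹⁵ Hz

r = n²a₀/Z = 1.06 × 10⁻¹⁰ m, v = Zαc/n = 2.19 × 10⁶ m/s
f = v/(2πr) = 3.29 × 10¹⁵ Hz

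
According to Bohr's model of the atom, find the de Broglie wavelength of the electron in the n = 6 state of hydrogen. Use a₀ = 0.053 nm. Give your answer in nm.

2.0 nm

The Bohr quantisation condition is nλ = 2πr_n.
r_n = n²a₀/Z = 1.9 nm
λ = 2πr_n/n = 2π·1.9/6 = 2.0 nm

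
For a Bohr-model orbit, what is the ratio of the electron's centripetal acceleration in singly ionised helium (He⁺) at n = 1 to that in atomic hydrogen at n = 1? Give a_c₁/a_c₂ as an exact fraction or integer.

8

a_c ∝ Z^3 · n^-4
a_c₁/a_c₂ = (2/1)^3 · (1/1)^-4 = 8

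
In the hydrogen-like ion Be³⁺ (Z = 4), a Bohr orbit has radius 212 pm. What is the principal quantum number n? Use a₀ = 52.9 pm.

r_n = n²a₀/Z ⇒ n² = rZ/a₀ = 212 × 4 / 52.9 ≈ 16.03
n = 4

4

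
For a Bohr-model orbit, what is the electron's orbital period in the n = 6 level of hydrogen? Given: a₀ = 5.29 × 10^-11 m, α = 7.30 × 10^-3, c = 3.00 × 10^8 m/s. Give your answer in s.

3.28 × 10^-14 s

r = n²a₀/Z = 6²·5.29 × 10^-11/1 = 1.90 × 10^-9 m
v = Zαc/n = 1·0.00730·3.00 × 10^8/6 = 3.65 × 10^5 m/s
T = 2πr/v = 3.28 × 10^-14 s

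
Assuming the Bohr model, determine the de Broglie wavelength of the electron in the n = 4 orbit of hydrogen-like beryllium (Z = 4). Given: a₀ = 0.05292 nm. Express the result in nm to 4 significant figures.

0.3325 nm

The Bohr quantisation condition is nλ = 2πr_n.
r_n = n²a₀/Z = 0.2117 nm
λ = 2πr_n/n = 2π·0.2117/4 = 0.3325 nm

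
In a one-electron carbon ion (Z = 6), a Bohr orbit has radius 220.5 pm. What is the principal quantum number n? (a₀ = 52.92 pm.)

5

r_n = n²a₀/Z ⇒ n² = rZ/a₀ = 220.5 × 6 / 52.92 ≈ 25.00
n = 5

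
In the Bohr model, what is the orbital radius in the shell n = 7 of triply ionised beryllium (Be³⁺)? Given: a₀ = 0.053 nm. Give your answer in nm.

r_n = n²a₀/Z = 7² × 0.053 / 4
    = 49 × 0.053 / 4 = 0.65 nm

0.65 nm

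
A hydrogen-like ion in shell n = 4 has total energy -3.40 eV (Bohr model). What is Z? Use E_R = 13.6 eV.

E_n = −E_R Z²/n² ⇒ Z² = −E_n n²/E_R = 3.40 × 4² / 13.6 ≈ 4.00
Z = 2

2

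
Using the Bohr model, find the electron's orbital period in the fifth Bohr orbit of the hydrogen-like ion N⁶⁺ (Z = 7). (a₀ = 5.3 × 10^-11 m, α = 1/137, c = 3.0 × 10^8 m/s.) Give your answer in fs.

r = n²a₀/Z = 5²·5.3 × 10^-11/7 = 1.9 × 10^-10 m
v = Zαc/n = 7·0.0073·3.0 × 10^8/5 = 3.1 × 10^6 m/s
T = 2πr/v = 3.9 × 10^-16 s = 0.39 fs

0.39 fs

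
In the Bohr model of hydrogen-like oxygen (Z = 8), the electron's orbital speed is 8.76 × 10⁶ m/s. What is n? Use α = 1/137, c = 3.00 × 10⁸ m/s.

2

v_n = Zαc/n ⇒ n = Zαc/v = 8 × 0.00730 × 3.00 × 10⁸ / 8.76 × 10⁶ ≈ 2.00
n = 2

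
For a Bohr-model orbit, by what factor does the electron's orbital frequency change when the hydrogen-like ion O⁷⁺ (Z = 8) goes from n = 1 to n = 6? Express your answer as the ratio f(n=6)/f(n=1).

1/216

f ∝ Z^2 · n^-3; with Z fixed, f ∝ n^-3.
f(n=6)/f(n=1) = (6/1)^-3 = 1/216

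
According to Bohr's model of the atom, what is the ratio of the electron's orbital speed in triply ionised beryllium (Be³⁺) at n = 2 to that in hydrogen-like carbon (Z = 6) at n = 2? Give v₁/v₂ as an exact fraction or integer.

v ∝ Z^1 · n^-1
v₁/v₂ = (4/6)^1 · (2/2)^-1 = 2/3

2/3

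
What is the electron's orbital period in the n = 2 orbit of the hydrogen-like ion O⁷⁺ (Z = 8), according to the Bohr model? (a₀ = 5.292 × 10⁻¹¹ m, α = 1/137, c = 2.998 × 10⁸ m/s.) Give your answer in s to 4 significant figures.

r = n²a₀/Z = 2²·5.292 × 10⁻¹¹/8 = 2.646 × 10⁻¹¹ m
v = Zαc/n = 8·0.007299·2.998 × 10⁸/2 = 8.753 × 10⁶ m/s
T = 2πr/v = 1.899 × 10⁻¹⁷ s

1.899 × 10⁻¹⁷ s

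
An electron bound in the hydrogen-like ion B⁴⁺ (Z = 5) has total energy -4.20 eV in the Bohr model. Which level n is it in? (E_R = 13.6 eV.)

9

E_n = −E_R Z²/n² ⇒ n² = E_R Z²/(−E_n) = 13.6 × 5² / 4.20 ≈ 80.95
n = 9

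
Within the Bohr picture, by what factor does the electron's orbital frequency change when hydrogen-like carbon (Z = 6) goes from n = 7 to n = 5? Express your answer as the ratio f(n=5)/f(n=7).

343/125

f ∝ Z^2 · n^-3; with Z fixed, f ∝ n^-3.
f(n=5)/f(n=7) = (5/7)^-3 = 343/125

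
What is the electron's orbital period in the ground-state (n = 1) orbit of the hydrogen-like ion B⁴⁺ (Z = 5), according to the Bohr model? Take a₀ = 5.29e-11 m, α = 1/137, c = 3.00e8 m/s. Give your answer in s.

r = n²a₀/Z = 1²·5.29e-11/5 = 1.06e-11 m
v = Zαc/n = 5·0.00730·3.00e8/1 = 1.09e7 m/s
T = 2πr/v = 6.07e-18 s

6.07e-18 s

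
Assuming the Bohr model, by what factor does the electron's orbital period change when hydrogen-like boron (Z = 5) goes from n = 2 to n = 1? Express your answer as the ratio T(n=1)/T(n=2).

T ∝ Z^-2 · n^3; with Z fixed, T ∝ n^3.
T(n=1)/T(n=2) = (1/2)^3 = 1/8

1/8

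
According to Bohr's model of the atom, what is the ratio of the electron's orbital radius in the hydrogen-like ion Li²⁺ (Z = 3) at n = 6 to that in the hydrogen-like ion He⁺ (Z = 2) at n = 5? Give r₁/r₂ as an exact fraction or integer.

24/25

r ∝ Z^-1 · n^2
r₁/r₂ = (3/2)^-1 · (6/5)^2 = 24/25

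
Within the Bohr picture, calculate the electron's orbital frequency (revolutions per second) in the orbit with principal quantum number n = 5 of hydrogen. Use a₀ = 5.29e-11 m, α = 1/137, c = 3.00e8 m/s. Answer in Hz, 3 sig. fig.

5.27e13 Hz

r = n²a₀/Z = 1.32e-9 m, v = Zαc/n = 4.38e5 m/s
f = v/(2πr) = 5.27e13 Hz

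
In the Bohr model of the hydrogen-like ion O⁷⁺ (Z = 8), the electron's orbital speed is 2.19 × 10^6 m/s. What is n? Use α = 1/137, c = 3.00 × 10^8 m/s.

8

v_n = Zαc/n ⇒ n = Zαc/v = 8 × 0.00730 × 3.00 × 10^8 / 2.19 × 10^6 ≈ 8.00
n = 8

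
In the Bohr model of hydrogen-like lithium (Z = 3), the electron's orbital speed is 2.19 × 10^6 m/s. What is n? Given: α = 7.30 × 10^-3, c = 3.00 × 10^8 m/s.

v_n = Zαc/n ⇒ n = Zαc/v = 3 × 0.00730 × 3.00 × 10^8 / 2.19 × 10^6 ≈ 3.00
n = 3

3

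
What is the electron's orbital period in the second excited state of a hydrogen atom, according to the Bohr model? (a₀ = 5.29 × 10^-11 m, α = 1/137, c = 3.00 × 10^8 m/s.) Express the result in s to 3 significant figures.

r = n²a₀/Z = 3²·5.29 × 10^-11/1 = 4.76 × 10^-10 m
v = Zαc/n = 1·0.00730·3.00 × 10^8/3 = 7.30 × 10^5 m/s
T = 2πr/v = 4.10 × 10^-15 s

4.10 × 10^-15 s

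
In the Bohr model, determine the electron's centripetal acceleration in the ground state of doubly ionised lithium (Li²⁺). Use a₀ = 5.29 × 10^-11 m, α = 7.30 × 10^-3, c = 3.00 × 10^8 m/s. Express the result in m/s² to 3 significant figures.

2.45 × 10^24 m/s²

r = n²a₀/Z = 1.76 × 10^-11 m, v = Zαc/n = 6.57 × 10^6 m/s
a = v²/r = (6.57 × 10^6)² / 1.76 × 10^-11 = 2.45 × 10^24 m/s²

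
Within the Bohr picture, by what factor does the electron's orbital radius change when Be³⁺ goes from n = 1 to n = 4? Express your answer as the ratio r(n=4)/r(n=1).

r ∝ Z^-1 · n^2; with Z fixed, r ∝ n^2.
r(n=4)/r(n=1) = (4/1)^2 = 16

16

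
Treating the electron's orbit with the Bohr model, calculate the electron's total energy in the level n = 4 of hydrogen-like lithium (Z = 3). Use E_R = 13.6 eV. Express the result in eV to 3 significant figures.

E_n = −E_R·Z²/n² = −13.6 × 3²/4² = -7.65 eV

-7.65 eV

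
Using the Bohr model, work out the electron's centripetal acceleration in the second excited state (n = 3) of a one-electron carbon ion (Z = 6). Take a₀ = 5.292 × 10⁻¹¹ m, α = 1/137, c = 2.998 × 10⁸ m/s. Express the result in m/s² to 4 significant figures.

2.413 × 10²³ m/s²

r = n²a₀/Z = 7.938 × 10⁻¹¹ m, v = Zαc/n = 4.377 × 10⁶ m/s
a = v²/r = (4.377 × 10⁶)² / 7.938 × 10⁻¹¹ = 2.413 × 10²³ m/s²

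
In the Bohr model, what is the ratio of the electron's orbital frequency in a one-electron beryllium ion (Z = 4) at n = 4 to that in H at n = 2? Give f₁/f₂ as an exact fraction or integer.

2

f ∝ Z^2 · n^-3
f₁/f₂ = (4/1)^2 · (4/2)^-3 = 2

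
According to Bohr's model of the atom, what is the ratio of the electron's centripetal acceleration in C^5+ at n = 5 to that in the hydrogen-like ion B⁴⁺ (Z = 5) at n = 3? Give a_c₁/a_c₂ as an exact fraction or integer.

a_c ∝ Z^3 · n^-4
a_c₁/a_c₂ = (6/5)^3 · (5/3)^-4 = 17496/78125

17496/78125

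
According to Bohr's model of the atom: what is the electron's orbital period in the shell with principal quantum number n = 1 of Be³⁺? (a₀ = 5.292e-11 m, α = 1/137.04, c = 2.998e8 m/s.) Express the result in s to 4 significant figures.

r = n²a₀/Z = 1²·5.292e-11/4 = 1.323e-11 m
v = Zαc/n = 4·0.007297·2.998e8/1 = 8.751e6 m/s
T = 2πr/v = 9.499e-18 s

9.499e-18 s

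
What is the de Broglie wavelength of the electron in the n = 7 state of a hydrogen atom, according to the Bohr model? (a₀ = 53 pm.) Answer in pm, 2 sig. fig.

The Bohr quantisation condition is nλ = 2πr_n.
r_n = n²a₀/Z = 2600 pm
λ = 2πr_n/n = 2π·2600/7 = 2300 pm

2300 pm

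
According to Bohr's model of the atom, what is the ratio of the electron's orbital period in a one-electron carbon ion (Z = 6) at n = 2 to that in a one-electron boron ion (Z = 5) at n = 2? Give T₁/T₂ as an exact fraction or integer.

T ∝ Z^-2 · n^3
T₁/T₂ = (6/5)^-2 · (2/2)^3 = 25/36

25/36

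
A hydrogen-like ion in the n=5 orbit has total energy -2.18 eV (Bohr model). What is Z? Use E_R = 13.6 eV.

E_n = −E_R Z²/n² ⇒ Z² = −E_n n²/E_R = 2.18 × 5² / 13.6 ≈ 4.01
Z = 2

2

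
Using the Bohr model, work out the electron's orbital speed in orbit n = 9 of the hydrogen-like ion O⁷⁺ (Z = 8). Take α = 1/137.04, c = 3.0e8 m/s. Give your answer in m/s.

1.9e6 m/s

v_n = Zαc/n = 8 × 0.0073 × 3.0e8 / 9
    = 1.9e6 m/s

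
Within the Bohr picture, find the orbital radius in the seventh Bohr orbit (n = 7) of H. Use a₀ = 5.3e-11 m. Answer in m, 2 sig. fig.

r_n = n²a₀/Z = 7² × 5.3e-11 / 1
    = 49 × 5.3e-11 / 1 = 2.6e-9 m

2.6e-9 m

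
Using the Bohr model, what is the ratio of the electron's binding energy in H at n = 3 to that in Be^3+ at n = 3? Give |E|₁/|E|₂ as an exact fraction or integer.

|E| ∝ Z^2 · n^-2
|E|₁/|E|₂ = (1/4)^2 · (3/3)^-2 = 1/16

1/16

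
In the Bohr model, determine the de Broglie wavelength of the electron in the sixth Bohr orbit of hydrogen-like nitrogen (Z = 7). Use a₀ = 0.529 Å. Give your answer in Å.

The Bohr quantisation condition is nλ = 2πr_n.
r_n = n²a₀/Z = 2.72 Å
λ = 2πr_n/n = 2π·2.72/6 = 2.85 Å

2.85 Å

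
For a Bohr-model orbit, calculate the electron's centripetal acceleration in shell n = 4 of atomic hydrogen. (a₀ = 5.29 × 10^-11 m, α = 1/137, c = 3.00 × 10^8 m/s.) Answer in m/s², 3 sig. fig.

r = n²a₀/Z = 8.46 × 10^-10 m, v = Zαc/n = 5.47 × 10^5 m/s
a = v²/r = (5.47 × 10^5)² / 8.46 × 10^-10 = 3.54 × 10^20 m/s²

3.54 × 10^20 m/s²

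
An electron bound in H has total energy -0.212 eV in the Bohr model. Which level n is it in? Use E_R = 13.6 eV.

E_n = −E_R Z²/n² ⇒ n² = E_R Z²/(−E_n) = 13.6 × 1² / 0.212 ≈ 64.15
n = 8

8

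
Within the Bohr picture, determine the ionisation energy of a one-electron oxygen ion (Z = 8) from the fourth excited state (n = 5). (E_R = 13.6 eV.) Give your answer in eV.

E_n = −E_R·Z²/n² = −13.6 × 8²/5² eV = -34.8 eV
Ionisation energy = −E_n = 34.8 eV

34.8 eV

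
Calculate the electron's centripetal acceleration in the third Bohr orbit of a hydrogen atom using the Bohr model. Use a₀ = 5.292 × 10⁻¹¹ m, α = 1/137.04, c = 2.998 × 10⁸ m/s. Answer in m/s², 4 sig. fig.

1.117 × 10²¹ m/s²

r = n²a₀/Z = 4.763 × 10⁻¹⁰ m, v = Zαc/n = 7.292 × 10⁵ m/s
a = v²/r = (7.292 × 10⁵)² / 4.763 × 10⁻¹⁰ = 1.117 × 10²¹ m/s²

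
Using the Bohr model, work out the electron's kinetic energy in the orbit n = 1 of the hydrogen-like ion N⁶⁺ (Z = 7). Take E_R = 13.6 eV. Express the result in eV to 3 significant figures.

For a Coulomb orbit the virial theorem gives K = −E_n.
E_n = −E_R·Z²/n², so K = E_R·Z²/n² = 13.6 × 7²/1² = 666 eV

666 eV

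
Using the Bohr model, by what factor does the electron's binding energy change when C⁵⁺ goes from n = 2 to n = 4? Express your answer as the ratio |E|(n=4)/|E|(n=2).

1/4

|E| ∝ Z^2 · n^-2; with Z fixed, |E| ∝ n^-2.
|E|(n=4)/|E|(n=2) = (4/2)^-2 = 1/4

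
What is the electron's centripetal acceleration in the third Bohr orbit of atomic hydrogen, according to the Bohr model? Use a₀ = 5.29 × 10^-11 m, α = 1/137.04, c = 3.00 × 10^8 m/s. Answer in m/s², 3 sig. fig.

1.12 × 10^21 m/s²

r = n²a₀/Z = 4.76 × 10^-10 m, v = Zαc/n = 7.30 × 10^5 m/s
a = v²/r = (7.30 × 10^5)² / 4.76 × 10^-10 = 1.12 × 10^21 m/s²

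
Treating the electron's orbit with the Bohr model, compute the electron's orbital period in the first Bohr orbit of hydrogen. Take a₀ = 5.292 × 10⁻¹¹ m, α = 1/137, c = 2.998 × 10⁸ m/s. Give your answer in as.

r = n²a₀/Z = 1²·5.292 × 10⁻¹¹/1 = 5.292 × 10⁻¹¹ m
v = Zαc/n = 1·0.007299·2.998 × 10⁸/1 = 2.188 × 10⁶ m/s
T = 2πr/v = 1.519 × 10⁻¹⁶ s = 151.9 as

151.9 as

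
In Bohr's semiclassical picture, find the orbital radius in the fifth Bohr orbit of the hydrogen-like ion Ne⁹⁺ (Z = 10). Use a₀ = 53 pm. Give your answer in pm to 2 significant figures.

r_n = n²a₀/Z = 5² × 53 / 10
    = 25 × 53 / 10 = 130 pm

130 pm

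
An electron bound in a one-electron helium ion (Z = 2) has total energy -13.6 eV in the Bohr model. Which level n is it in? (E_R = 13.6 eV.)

E_n = −E_R Z²/n² ⇒ n² = E_R Z²/(−E_n) = 13.6 × 2² / 13.6 ≈ 4.00
n = 2

2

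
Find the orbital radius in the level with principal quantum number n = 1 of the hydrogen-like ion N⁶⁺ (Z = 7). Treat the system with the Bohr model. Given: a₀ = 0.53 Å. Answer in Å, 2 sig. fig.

r_n = n²a₀/Z = 1² × 0.53 / 7
    = 1 × 0.53 / 7 = 0.076 Å

0.076 Å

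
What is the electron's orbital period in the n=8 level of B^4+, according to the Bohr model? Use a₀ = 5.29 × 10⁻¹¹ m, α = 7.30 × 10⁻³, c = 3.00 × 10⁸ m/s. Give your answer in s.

3.11 × 10⁻¹⁵ s

r = n²a₀/Z = 8²·5.29 × 10⁻¹¹/5 = 6.77 × 10⁻¹⁰ m
v = Zαc/n = 5·0.00730·3.00 × 10⁸/8 = 1.37 × 10⁶ m/s
T = 2πr/v = 3.11 × 10⁻¹⁵ s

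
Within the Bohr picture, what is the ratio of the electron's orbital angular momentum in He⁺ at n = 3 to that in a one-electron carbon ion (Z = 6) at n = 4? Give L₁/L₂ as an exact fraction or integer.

L = nℏ is independent of Z.
L₁/L₂ = n₁/n₂ = 3/4 = 3/4

3/4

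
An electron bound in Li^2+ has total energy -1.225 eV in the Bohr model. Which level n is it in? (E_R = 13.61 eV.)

10

E_n = −E_R Z²/n² ⇒ n² = E_R Z²/(−E_n) = 13.61 × 3² / 1.225 ≈ 99.99
n = 10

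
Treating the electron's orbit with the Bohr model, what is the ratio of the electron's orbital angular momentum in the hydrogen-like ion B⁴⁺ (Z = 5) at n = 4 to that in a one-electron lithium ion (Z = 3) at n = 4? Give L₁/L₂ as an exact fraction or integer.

L = nℏ is independent of Z.
L₁/L₂ = n₁/n₂ = 4/4 = 1

1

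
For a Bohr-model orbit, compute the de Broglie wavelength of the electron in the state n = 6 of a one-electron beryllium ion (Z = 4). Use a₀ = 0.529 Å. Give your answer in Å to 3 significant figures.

The Bohr quantisation condition is nλ = 2πr_n.
r_n = n²a₀/Z = 4.76 Å
λ = 2πr_n/n = 2π·4.76/6 = 4.99 Å

4.99 Å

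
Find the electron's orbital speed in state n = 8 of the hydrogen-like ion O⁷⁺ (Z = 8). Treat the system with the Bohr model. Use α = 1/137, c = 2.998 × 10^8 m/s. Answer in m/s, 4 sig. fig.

2.188 × 10^6 m/s

v_n = Zαc/n = 8 × 0.007299 × 2.998 × 10^8 / 8
    = 2.188 × 10^6 m/s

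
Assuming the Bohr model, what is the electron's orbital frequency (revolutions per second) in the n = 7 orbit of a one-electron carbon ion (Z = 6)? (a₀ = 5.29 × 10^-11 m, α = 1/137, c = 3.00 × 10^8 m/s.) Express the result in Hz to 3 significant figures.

6.91 × 10^14 Hz

r = n²a₀/Z = 4.32 × 10^-10 m, v = Zαc/n = 1.88 × 10^6 m/s
f = v/(2πr) = 6.91 × 10^14 Hz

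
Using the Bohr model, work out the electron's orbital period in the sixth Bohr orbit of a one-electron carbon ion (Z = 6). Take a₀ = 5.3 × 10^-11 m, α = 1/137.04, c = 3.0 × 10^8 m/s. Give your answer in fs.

0.91 fs

r = n²a₀/Z = 6²·5.3 × 10^-11/6 = 3.2 × 10^-10 m
v = Zαc/n = 6·0.0073·3.0 × 10^8/6 = 2.2 × 10^6 m/s
T = 2πr/v = 9.1 × 10^-16 s = 0.91 fs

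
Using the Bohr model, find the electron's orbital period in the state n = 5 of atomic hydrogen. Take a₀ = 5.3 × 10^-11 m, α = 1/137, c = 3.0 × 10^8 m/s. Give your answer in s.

1.9 × 10^-14 s

r = n²a₀/Z = 5²·5.3 × 10^-11/1 = 1.3 × 10^-9 m
v = Zαc/n = 1·0.0073·3.0 × 10^8/5 = 4.4 × 10^5 m/s
T = 2πr/v = 1.9 × 10^-14 s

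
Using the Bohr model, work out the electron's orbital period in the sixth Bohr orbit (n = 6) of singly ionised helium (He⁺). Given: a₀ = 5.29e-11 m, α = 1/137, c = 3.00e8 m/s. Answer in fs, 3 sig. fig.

8.20 fs

r = n²a₀/Z = 6²·5.29e-11/2 = 9.52e-10 m
v = Zαc/n = 2·0.00730·3.00e8/6 = 7.30e5 m/s
T = 2πr/v = 8.20e-15 s = 8.20 fs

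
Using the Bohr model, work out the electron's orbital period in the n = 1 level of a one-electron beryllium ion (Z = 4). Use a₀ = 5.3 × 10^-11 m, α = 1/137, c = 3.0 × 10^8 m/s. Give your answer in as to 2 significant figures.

9.5 as

r = n²a₀/Z = 1²·5.3 × 10^-11/4 = 1.3 × 10^-11 m
v = Zαc/n = 4·0.0073·3.0 × 10^8/1 = 8.8 × 10^6 m/s
T = 2πr/v = 9.5 × 10^-18 s = 9.5 as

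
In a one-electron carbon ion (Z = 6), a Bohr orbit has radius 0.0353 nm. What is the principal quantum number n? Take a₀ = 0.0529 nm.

r_n = n²a₀/Z ⇒ n² = rZ/a₀ = 0.0353 × 6 / 0.0529 ≈ 4.00
n = 2

2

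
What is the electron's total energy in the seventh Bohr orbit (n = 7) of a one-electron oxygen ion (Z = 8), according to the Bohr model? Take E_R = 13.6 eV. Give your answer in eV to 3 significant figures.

E_n = −E_R·Z²/n² = −13.6 × 8²/7² = -17.8 eV

-17.8 eV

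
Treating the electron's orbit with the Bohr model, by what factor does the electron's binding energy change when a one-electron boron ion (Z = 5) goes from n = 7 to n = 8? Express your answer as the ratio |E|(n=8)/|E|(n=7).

49/64

|E| ∝ Z^2 · n^-2; with Z fixed, |E| ∝ n^-2.
|E|(n=8)/|E|(n=7) = (8/7)^-2 = 49/64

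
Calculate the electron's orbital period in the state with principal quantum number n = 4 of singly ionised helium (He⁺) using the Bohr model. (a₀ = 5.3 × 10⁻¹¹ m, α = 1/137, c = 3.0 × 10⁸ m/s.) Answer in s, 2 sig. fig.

r = n²a₀/Z = 4²·5.3 × 10⁻¹¹/2 = 4.2 × 10⁻¹⁰ m
v = Zαc/n = 2·0.0073·3.0 × 10⁸/4 = 1.1 × 10⁶ m/s
T = 2πr/v = 2.4 × 10⁻¹⁵ s

2.4 × 10⁻¹⁵ s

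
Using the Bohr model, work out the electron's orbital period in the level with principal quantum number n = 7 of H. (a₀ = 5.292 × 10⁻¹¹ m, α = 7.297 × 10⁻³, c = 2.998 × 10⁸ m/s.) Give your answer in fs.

52.13 fs

r = n²a₀/Z = 7²·5.292 × 10⁻¹¹/1 = 2.593 × 10⁻⁹ m
v = Zαc/n = 1·0.007297·2.998 × 10⁸/7 = 3.125 × 10⁵ m/s
T = 2πr/v = 5.213 × 10⁻¹⁴ s = 52.13 fs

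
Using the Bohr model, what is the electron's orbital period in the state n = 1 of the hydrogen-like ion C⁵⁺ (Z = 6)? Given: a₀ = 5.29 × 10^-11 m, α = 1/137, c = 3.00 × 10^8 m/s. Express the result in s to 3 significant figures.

4.22 × 10^-18 s

r = n²a₀/Z = 1²·5.29 × 10^-11/6 = 8.82 × 10^-12 m
v = Zαc/n = 6·0.00730·3.00 × 10^8/1 = 1.31 × 10^7 m/s
T = 2πr/v = 4.22 × 10^-18 s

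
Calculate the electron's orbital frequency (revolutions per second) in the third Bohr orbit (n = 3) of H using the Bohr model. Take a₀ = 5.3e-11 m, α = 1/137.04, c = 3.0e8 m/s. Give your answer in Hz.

r = n²a₀/Z = 4.8e-10 m, v = Zαc/n = 7.3e5 m/s
f = v/(2πr) = 2.4e14 Hz

2.4e14 Hz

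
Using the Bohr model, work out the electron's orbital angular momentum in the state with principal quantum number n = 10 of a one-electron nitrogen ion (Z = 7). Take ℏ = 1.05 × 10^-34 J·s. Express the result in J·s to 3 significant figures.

L_n = nℏ = 10 × 1.05 × 10^-34 = 1.05 × 10^-33 J·s

1.05 × 10^-33 J·s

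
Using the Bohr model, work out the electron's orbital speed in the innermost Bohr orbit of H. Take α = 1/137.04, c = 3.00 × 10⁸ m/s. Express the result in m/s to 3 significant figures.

v_n = Zαc/n = 1 × 0.00730 × 3.00 × 10⁸ / 1
    = 2.19 × 10⁶ m/s

2.19 × 10⁶ m/s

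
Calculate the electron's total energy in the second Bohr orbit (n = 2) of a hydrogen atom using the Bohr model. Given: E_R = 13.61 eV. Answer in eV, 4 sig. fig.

-3.402 eV

E_n = −E_R·Z²/n² = −13.61 × 1²/2² = -3.402 eV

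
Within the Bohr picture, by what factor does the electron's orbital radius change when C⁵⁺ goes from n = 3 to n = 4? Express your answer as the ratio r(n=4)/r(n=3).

r ∝ Z^-1 · n^2; with Z fixed, r ∝ n^2.
r(n=4)/r(n=3) = (4/3)^2 = 16/9

16/9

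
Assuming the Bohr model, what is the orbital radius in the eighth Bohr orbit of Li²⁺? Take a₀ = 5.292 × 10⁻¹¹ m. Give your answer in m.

1.129 × 10⁻⁹ m

r_n = n²a₀/Z = 8² × 5.292 × 10⁻¹¹ / 3
    = 64 × 5.292 × 10⁻¹¹ / 3 = 1.129 × 10⁻⁹ m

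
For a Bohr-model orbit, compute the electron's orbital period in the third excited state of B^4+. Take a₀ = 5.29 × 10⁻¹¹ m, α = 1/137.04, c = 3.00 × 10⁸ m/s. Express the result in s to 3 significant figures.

3.89 × 10⁻¹⁶ s

r = n²a₀/Z = 4²·5.29 × 10⁻¹¹/5 = 1.69 × 10⁻¹⁰ m
v = Zαc/n = 5·0.00730·3.00 × 10⁸/4 = 2.74 × 10⁶ m/s
T = 2πr/v = 3.89 × 10⁻¹⁶ s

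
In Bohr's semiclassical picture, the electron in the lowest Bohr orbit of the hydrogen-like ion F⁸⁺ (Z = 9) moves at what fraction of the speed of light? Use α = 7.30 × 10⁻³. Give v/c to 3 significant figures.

v_n = Zαc/n, so v/c = Zα/n = 9 × 0.00730 / 1 = 0.0657

0.0657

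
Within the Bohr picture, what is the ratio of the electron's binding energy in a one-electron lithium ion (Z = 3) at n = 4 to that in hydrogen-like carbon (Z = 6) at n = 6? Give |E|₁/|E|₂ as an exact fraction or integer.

9/16

|E| ∝ Z^2 · n^-2
|E|₁/|E|₂ = (3/6)^2 · (4/6)^-2 = 9/16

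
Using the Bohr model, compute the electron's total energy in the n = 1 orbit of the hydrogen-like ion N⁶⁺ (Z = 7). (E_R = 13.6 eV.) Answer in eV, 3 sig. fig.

-666 eV

E_n = −E_R·Z²/n² = −13.6 × 7²/1² = -666 eV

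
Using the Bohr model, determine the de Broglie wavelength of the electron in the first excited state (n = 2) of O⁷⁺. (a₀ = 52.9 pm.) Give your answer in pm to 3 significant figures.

The Bohr quantisation condition is nλ = 2πr_n.
r_n = n²a₀/Z = 26.4 pm
λ = 2πr_n/n = 2π·26.4/2 = 83.1 pm

83.1 pm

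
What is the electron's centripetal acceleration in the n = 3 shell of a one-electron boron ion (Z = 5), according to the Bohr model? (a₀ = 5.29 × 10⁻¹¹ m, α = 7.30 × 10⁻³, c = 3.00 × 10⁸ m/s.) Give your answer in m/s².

r = n²a₀/Z = 9.52 × 10⁻¹¹ m, v = Zαc/n = 3.65 × 10⁶ m/s
a = v²/r = (3.65 × 10⁶)² / 9.52 × 10⁻¹¹ = 1.40 × 10²³ m/s²

1.40 × 10²³ m/s²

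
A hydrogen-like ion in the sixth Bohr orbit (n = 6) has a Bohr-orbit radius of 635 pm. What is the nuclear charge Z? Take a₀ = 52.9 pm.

r_n = n²a₀/Z ⇒ Z = n²a₀/r = 6² × 52.9 / 635 ≈ 3.00
Z = 3

3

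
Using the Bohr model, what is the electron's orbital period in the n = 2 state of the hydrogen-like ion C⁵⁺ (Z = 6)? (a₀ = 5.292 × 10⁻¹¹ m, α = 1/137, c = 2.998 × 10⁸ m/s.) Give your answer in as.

r = n²a₀/Z = 2²·5.292 × 10⁻¹¹/6 = 3.528 × 10⁻¹¹ m
v = Zαc/n = 6·0.007299·2.998 × 10⁸/2 = 6.565 × 10⁶ m/s
T = 2πr/v = 3.377 × 10⁻¹⁷ s = 33.77 as

33.77 as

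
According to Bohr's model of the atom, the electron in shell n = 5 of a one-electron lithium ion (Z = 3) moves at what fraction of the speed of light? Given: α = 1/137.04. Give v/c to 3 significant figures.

0.00438

v_n = Zαc/n, so v/c = Zα/n = 3 × 0.00730 / 5 = 0.00438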